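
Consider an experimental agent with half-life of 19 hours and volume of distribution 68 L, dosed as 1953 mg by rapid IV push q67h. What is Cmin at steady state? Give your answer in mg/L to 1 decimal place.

2.7 mg/L

τ/t½ = 67/19 ≈ 3.5263, so fraction remaining f = (1/2)^(67/19) ≈ 0.0868.
Each bolus raises the concentration by D/Vd = 1953/68 ≈ 28.721 mg/L.
Steady-state trough Cmin,ss = C₀·f/(1−f) ≈ 28.721 × 0.0868/0.9132 ≈ 2.730 mg/L.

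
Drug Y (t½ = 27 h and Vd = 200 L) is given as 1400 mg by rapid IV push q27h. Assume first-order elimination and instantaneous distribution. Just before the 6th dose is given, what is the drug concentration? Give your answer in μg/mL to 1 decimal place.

6.8 μg/mL

f = (1/2)^(τ/t½) = (1/2)^(27/27) ≈ 0.5000.
C₀ = D/Vd = 1400/200 ≈ 7.000 μg/mL.
Before the 6th dose, 5 doses have been given. Superposition: Cmin = C₀·(f + f² + … + f^5).
≈ 7.000 × (0.5000 + 0.2500 + 0.1250 + 0.0625 + 0.0313) ≈ 7.000 × 0.9688 ≈ 6.782 μg/mL.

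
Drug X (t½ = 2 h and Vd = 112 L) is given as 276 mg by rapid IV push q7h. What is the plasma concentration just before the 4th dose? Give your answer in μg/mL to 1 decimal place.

f = (1/2)^(τ/t½) = (1/2)^(7/2) ≈ 0.0884.
C₀ = D/Vd = 276/112 ≈ 2.464 μg/mL.
Before the 4th dose, 3 doses have been given. Superposition: Cmin = C₀·(f + f² + … + f^3).
≈ 2.464 × (0.0884 + 0.0078 + 0.0007) ≈ 2.464 × 0.0969 ≈ 0.239 μg/mL.

0.2 μg/mL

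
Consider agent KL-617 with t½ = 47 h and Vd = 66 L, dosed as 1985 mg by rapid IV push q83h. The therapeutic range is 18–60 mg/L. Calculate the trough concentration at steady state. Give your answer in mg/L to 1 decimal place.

12.5 mg/L

k = ln2/t½ = ln2/47 ≈ 0.014748 h⁻¹; fraction remaining f = e^(−kτ) = e^(−0.014748×83) ≈ 0.2940.
Each bolus raises the concentration by D/Vd = 1985/66 ≈ 30.076 mg/L.
Steady-state trough Cmin,ss = C₀·f/(1−f) ≈ 30.076 × 0.2940/0.7060 ≈ 12.525 mg/L.
Trough 12.5 mg/L vs MEC 18 mg/L: subtherapeutic.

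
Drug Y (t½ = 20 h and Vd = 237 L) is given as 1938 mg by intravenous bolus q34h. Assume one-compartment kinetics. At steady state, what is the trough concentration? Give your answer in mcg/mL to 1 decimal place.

k = ln2/t½ = ln2/20 ≈ 0.034657 h⁻¹; fraction remaining f = e^(−kτ) = e^(−0.034657×34) ≈ 0.3078.
Single-dose peak C₀ = D/Vd = 1938/237 ≈ 8.177 mcg/mL.
Steady-state trough Cmin,ss = C₀·f/(1−f) ≈ 8.177 × 0.3078/0.6922 ≈ 3.636 mcg/mL.

3.6 mcg/mL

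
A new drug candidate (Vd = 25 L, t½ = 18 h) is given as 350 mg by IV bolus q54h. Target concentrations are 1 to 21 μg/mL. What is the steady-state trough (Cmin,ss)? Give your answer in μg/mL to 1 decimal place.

The dosing interval is 3 half-lives, so f = 2^(−3) = 0.125.
At steady state, R = 1/(1 − 0.125) = 8/7.
Single-dose peak C₀ = D/Vd = 350/25 = 14 μg/mL.
Steady-state peak Cmax,ss = C₀·R = 14 × 8/7 ≈ 16.000 μg/mL.
Steady-state trough Cmin,ss = Cmax,ss·f ≈ 16.000 × 0.125 ≈ 2.000 μg/mL.
Trough 2.0 μg/mL vs MEC 1 μg/mL: adequate.

2.0 μg/mL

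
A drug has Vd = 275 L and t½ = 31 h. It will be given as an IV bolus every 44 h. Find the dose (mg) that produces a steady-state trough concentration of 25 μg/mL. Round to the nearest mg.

τ/t½ = 44/31 ≈ 1.4194, so f = (1/2)^(44/31) ≈ 0.373879.
Cmin,ss = (D/Vd)·f/(1−f), so D = Cmin,ss·Vd·(1−f)/f.
D = 25 × 275 × (1−f)/f ≈ 25 × 275 × 1.67466 ≈ 11513.29 mg.

11513 mg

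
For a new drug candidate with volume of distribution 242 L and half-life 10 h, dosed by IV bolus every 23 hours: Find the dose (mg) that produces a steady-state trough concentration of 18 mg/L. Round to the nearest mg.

17095 mg

τ/t½ = 23/10 ≈ 2.3, so f = (1/2)^(23/10) ≈ 0.203063.
Cmin,ss = (D/Vd)·f/(1−f), so D = Cmin,ss·Vd·(1−f)/f.
D = 18 × 242 × (1−f)/f ≈ 18 × 242 × 3.92458 ≈ 17095.47 mg.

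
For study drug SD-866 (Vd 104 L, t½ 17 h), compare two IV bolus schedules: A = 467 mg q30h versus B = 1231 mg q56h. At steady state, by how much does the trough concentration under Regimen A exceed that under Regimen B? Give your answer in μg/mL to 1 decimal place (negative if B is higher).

Regimen A: f = (1/2)^(30/17) ≈ 0.2943; Cmin,ss = (467/104)·f/(1−f) ≈ 1.873 μg/mL.
Regimen B: f = (1/2)^(56/17) ≈ 0.1019; Cmin,ss = (1231/104)·f/(1−f) ≈ 1.343 μg/mL.
Difference ≈ 1.873 − 1.343 ≈ 0.530 μg/mL.

0.5 μg/mL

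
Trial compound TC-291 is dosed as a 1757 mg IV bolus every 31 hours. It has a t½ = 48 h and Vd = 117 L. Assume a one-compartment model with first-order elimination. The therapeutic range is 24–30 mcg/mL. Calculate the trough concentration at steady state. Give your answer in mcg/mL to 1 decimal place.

26.6 mcg/mL

τ/t½ = 31/48 ≈ 0.64583, so fraction remaining f = (1/2)^(31/48) ≈ 0.6391.
Single-dose peak C₀ = D/Vd = 1757/117 ≈ 15.017 mcg/mL.
Steady-state trough Cmin,ss = C₀·f/(1−f) ≈ 15.017 × 0.6391/0.3609 ≈ 26.593 mcg/mL.
Trough 26.6 mcg/mL vs MEC 24 mcg/mL: adequate.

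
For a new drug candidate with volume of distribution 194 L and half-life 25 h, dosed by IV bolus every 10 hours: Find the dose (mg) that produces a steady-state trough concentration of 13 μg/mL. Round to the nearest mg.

τ/t½ = 10/25 ≈ 0.4, so f = (1/2)^(10/25) ≈ 0.757858.
Cmin,ss = (D/Vd)·f/(1−f), so D = Cmin,ss·Vd·(1−f)/f.
D = 13 × 194 × (1−f)/f ≈ 13 × 194 × 0.31951 ≈ 805.80 mg.

806 mg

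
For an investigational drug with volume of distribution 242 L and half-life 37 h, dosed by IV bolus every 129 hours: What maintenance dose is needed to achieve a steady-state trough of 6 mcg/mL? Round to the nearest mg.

14822 mg

τ/t½ = 129/37 ≈ 3.4865, so f = (1/2)^(129/37) ≈ 0.089220.
Cmin,ss = (D/Vd)·f/(1−f), so D = Cmin,ss·Vd·(1−f)/f.
D = 6 × 242 × (1−f)/f ≈ 6 × 242 × 10.20825 ≈ 14822.38 mg.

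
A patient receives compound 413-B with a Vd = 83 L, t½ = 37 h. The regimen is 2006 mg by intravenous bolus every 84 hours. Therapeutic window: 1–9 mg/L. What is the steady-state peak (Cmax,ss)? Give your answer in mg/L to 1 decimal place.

Over one 84-h interval, 84/37 ≈ 2.2703 half-lives elapse, leaving f ≈ 0.2073 of each dose.
Accumulation ratio R = 1/(1 − f) ≈ 1/0.7927 ≈ 1.2615.
Single-dose peak C₀ = D/Vd = 2006/83 ≈ 24.169 mg/L.
Steady-state peak Cmax,ss = C₀·R ≈ 24.169 × 1.2615 ≈ 30.489 mg/L.
Peak 30.5 mg/L vs MTC 9 mg/L: exceeds toxic threshold.

30.5 mg/L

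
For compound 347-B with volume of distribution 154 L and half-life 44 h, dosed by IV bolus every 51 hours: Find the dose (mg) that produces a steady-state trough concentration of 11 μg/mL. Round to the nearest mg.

2089 mg

τ/t½ = 51/44 ≈ 1.1591, so f = (1/2)^(51/44) ≈ 0.447795.
Cmin,ss = (D/Vd)·f/(1−f), so D = Cmin,ss·Vd·(1−f)/f.
D = 11 × 154 × (1−f)/f ≈ 11 × 154 × 1.23316 ≈ 2088.97 mg.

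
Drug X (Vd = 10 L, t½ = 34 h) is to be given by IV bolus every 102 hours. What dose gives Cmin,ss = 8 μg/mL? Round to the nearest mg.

560 mg

τ/t½ = 102/34 ≈ 3, so f = (1/2)^(102/34) ≈ 0.125000.
Cmin,ss = (D/Vd)·f/(1−f), so D = Cmin,ss·Vd·(1−f)/f.
D = 8 × 10 × (1−f)/f ≈ 8 × 10 × 7.00000 ≈ 560.00 mg.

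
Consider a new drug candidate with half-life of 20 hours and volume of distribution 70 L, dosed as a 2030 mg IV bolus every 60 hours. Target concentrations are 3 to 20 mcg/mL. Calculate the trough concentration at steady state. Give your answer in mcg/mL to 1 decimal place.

The dosing interval is 3 half-lives, so f = 2^(−3) = 0.125.
At steady state, R = 1/(1 − 0.125) = 8/7.
Single-dose peak C₀ = D/Vd = 2030/70 = 29 mcg/mL.
Steady-state peak Cmax,ss = C₀·R = 29 × 8/7 ≈ 33.143 mcg/mL.
Steady-state trough Cmin,ss = Cmax,ss·f ≈ 33.143 × 0.125 ≈ 4.143 mcg/mL.
Trough 4.1 mcg/mL vs MEC 3 mcg/mL: adequate.

4.1 mcg/mL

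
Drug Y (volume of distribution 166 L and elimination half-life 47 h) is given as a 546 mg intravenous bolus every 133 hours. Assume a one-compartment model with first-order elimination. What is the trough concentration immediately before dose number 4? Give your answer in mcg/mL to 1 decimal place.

f = (1/2)^(τ/t½) = (1/2)^(133/47) ≈ 0.1407.
C₀ = D/Vd = 546/166 ≈ 3.289 mcg/mL.
Before the 4th dose, 3 doses have been given. Superposition: Cmin = C₀·(f + f² + … + f^3).
≈ 3.289 × (0.1407 + 0.0198 + 0.0028) ≈ 3.289 × 0.1633 ≈ 0.537 mcg/mL.

0.5 mcg/mL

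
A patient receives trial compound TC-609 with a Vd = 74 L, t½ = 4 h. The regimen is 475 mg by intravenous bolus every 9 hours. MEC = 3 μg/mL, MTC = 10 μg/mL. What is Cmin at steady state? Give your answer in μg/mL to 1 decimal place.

1.7 μg/mL

Over one 9-h interval, 9/4 ≈ 2.25 half-lives elapse, leaving f ≈ 0.2102 of each dose.
Each bolus raises the concentration by D/Vd = 475/74 ≈ 6.419 μg/mL.
Steady-state trough Cmin,ss = C₀·f/(1−f) ≈ 6.419 × 0.2102/0.7898 ≈ 1.708 μg/mL.
Trough 1.7 μg/mL vs MEC 3 μg/mL: subtherapeutic.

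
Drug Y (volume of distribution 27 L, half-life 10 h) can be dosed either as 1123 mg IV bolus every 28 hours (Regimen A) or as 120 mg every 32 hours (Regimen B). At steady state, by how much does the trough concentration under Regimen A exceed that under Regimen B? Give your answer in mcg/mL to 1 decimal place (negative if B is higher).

Regimen A: f = (1/2)^(28/10) ≈ 0.1436; Cmin,ss = (1123/27)·f/(1−f) ≈ 6.974 mcg/mL.
Regimen B: f = (1/2)^(32/10) ≈ 0.1088; Cmin,ss = (120/27)·f/(1−f) ≈ 0.543 mcg/mL.
Difference ≈ 6.974 − 0.543 ≈ 6.431 mcg/mL.

6.4 mcg/mL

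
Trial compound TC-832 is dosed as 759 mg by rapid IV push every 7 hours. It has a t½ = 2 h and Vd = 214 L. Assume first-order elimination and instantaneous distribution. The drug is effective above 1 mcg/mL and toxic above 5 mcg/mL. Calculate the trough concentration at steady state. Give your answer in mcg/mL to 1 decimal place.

0.3 mcg/mL

τ/t½ = 7/2 ≈ 3.5, so fraction remaining f = (1/2)^(7/2) ≈ 0.0884.
At steady state, accumulation factor R = 1/(1 − e^(−kτ)) ≈ 1.0970.
Each bolus raises the concentration by D/Vd = 759/214 ≈ 3.547 mcg/mL.
Cmax,ss = C₀/(1 − f) ≈ 3.547/0.9116 ≈ 3.891 mcg/mL.
One interval later, Cmin,ss = Cmax,ss·e^(−kτ) ≈ 3.891 × 0.0884 ≈ 0.344 mcg/mL.
Trough 0.3 mcg/mL vs MEC 1 mcg/mL: subtherapeutic.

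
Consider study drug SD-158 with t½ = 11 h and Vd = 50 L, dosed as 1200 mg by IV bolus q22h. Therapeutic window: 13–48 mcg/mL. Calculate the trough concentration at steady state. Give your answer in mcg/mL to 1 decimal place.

8.0 mcg/mL

τ = 22 h = 2 half-lives, so f = (1/2)^2 = 0.25.
Accumulation ratio R = 1/(1 − f) = 1/0.75 = 4/3.
Single-dose peak C₀ = D/Vd = 1200/50 = 24 mcg/mL.
Steady-state peak Cmax,ss = C₀·R = 24 × 4/3 ≈ 32.000 mcg/mL.
Steady-state trough Cmin,ss = Cmax,ss·f ≈ 32.000 × 0.25 ≈ 8.000 mcg/mL.
Trough 8.0 mcg/mL vs MEC 13 mcg/mL: subtherapeutic.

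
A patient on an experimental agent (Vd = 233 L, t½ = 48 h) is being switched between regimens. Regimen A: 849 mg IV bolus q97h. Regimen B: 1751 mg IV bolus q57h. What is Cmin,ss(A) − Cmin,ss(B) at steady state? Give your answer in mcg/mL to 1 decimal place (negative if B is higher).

-4.7 mcg/mL

Regimen A: f = (1/2)^(97/48) ≈ 0.2464; Cmin,ss = (849/233)·f/(1−f) ≈ 1.191 mcg/mL.
Regimen B: f = (1/2)^(57/48) ≈ 0.4391; Cmin,ss = (1751/233)·f/(1−f) ≈ 5.883 mcg/mL.
Difference ≈ 1.191 − 5.883 ≈ -4.692 mcg/mL.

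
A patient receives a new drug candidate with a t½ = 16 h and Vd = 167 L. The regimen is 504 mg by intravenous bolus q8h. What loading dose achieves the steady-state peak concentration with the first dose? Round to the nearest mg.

1721 mg

f = (1/2)^(8/16) ≈ 0.707107; accumulation ratio R = 1/(1−f) ≈ 3.41422.
Loading dose to hit Cmax,ss on first dose: D_load = D_maint·R ≈ 504 × 3.41422 ≈ 1720.77 mg.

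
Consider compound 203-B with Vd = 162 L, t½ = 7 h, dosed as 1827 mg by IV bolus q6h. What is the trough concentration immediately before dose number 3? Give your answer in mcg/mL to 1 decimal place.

9.7 mcg/mL

f = (1/2)^(τ/t½) = (1/2)^(6/7) ≈ 0.5520.
C₀ = D/Vd = 1827/162 ≈ 11.278 mcg/mL.
Before the 3rd dose, 2 doses have been given. Superposition: Cmin = C₀·(f + f²).
≈ 11.278 × (0.5520 + 0.3047) ≈ 11.278 × 0.8567 ≈ 9.662 mcg/mL.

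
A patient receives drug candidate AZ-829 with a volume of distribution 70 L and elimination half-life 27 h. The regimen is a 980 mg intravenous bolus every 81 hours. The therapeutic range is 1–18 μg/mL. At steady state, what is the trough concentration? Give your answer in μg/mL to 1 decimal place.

The dosing interval is 3 half-lives, so f = 2^(−3) = 0.125.
Accumulation ratio R = 1/(1 − f) = 1/0.875 = 8/7.
Single-dose peak C₀ = D/Vd = 980/70 = 14 μg/mL.
Steady-state peak Cmax,ss = C₀·R = 14 × 8/7 ≈ 16.000 μg/mL.
Steady-state trough Cmin,ss = Cmax,ss·f ≈ 16.000 × 0.125 ≈ 2.000 μg/mL.
Trough 2.0 μg/mL vs MEC 1 μg/mL: adequate.

2.0 μg/mL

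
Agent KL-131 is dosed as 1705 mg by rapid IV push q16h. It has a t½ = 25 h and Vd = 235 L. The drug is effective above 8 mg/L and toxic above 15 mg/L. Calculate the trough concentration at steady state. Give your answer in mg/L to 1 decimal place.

13.0 mg/L

τ/t½ = 16/25 ≈ 0.64, so fraction remaining f = (1/2)^(16/25) ≈ 0.6417.
Each bolus raises the concentration by D/Vd = 1705/235 ≈ 7.255 mg/L.
Steady-state trough Cmin,ss = C₀·f/(1−f) ≈ 7.255 × 0.6417/0.3583 ≈ 12.993 mg/L.
Trough 13.0 mg/L vs MEC 8 mg/L: adequate.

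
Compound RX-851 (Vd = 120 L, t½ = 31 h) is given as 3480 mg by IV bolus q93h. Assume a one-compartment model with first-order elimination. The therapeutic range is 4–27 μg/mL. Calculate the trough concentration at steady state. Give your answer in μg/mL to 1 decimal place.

4.1 μg/mL

τ = 93 h = 3 half-lives, so f = (1/2)^3 = 0.125.
At steady state, R = 1/(1 − 0.125) = 8/7.
Single-dose peak C₀ = D/Vd = 3480/120 = 29 μg/mL.
Steady-state peak Cmax,ss = C₀·R = 29 × 8/7 ≈ 33.143 μg/mL.
Steady-state trough Cmin,ss = Cmax,ss·f ≈ 33.143 × 0.125 ≈ 4.143 μg/mL.
Trough 4.1 μg/mL vs MEC 4 μg/mL: adequate.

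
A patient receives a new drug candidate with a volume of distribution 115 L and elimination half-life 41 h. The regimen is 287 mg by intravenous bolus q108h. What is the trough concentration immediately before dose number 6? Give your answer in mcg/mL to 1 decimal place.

0.5 mcg/mL

f = (1/2)^(τ/t½) = (1/2)^(108/41) ≈ 0.1611.
C₀ = D/Vd = 287/115 ≈ 2.496 mcg/mL.
Before the 6th dose, 5 doses have been given. Superposition: Cmin = C₀·(f + f² + … + f^5).
≈ 2.496 × (0.1611 + 0.0260 + 0.0042 + 0.0007 + 0.0001) ≈ 2.496 × 0.1921 ≈ 0.479 mcg/mL.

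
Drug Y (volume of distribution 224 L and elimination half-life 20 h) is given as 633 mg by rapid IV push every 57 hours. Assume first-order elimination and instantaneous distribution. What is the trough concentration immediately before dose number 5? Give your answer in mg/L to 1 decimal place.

0.5 mg/L

f = (1/2)^(τ/t½) = (1/2)^(57/20) ≈ 0.1387.
C₀ = D/Vd = 633/224 ≈ 2.826 mg/L.
Before the 5th dose, 4 doses have been given. Superposition: Cmin = C₀·(f + f² + … + f^4).
≈ 2.826 × (0.1387 + 0.0192 + 0.0027 + 0.0004) ≈ 2.826 × 0.1610 ≈ 0.455 mg/L.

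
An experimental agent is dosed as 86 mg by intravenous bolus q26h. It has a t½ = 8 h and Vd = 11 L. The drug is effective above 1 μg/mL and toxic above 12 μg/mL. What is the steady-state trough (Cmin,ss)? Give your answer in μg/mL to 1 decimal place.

k = ln2/t½ = ln2/8 ≈ 0.086643 h⁻¹; fraction remaining f = e^(−kτ) = e^(−0.086643×26) ≈ 0.1051.
Each bolus raises the concentration by D/Vd = 86/11 ≈ 7.818 μg/mL.
Steady-state trough Cmin,ss = C₀·f/(1−f) ≈ 7.818 × 0.1051/0.8949 ≈ 0.918 μg/mL.
Trough 0.9 μg/mL vs MEC 1 μg/mL: subtherapeutic.

0.9 μg/mL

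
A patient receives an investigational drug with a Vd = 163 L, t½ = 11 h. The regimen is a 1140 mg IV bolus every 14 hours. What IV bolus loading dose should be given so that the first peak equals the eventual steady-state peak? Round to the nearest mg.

1945 mg

f = (1/2)^(14/11) ≈ 0.413877; accumulation ratio R = 1/(1−f) ≈ 1.70613.
Loading dose to hit Cmax,ss on first dose: D_load = D_maint·R ≈ 1140 × 1.70613 ≈ 1944.99 mg.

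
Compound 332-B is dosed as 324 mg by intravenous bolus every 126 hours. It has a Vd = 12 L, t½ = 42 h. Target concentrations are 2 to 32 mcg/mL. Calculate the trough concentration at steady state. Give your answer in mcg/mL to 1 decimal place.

The dosing interval is 3 half-lives, so f = 2^(−3) = 0.125.
At steady state, R = 1/(1 − 0.125) = 8/7.
Single-dose peak C₀ = D/Vd = 324/12 = 27 mcg/mL.
Steady-state peak Cmax,ss = C₀·R = 27 × 8/7 ≈ 30.857 mcg/mL.
Steady-state trough Cmin,ss = Cmax,ss·f ≈ 30.857 × 0.125 ≈ 3.857 mcg/mL.
Trough 3.9 mcg/mL vs MEC 2 mcg/mL: adequate.

3.9 mcg/mL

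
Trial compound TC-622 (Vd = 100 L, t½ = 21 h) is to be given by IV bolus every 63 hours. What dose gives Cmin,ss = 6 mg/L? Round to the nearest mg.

4200 mg

τ/t½ = 63/21 ≈ 3, so f = (1/2)^(63/21) ≈ 0.125000.
Cmin,ss = (D/Vd)·f/(1−f), so D = Cmin,ss·Vd·(1−f)/f.
D = 6 × 100 × (1−f)/f ≈ 6 × 100 × 7.00000 ≈ 4200.00 mg.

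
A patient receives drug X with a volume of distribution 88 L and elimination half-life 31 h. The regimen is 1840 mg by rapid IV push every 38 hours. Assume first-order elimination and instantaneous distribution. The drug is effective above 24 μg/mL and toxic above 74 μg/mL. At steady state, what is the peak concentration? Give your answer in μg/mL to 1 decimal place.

τ/t½ = 38/31 ≈ 1.2258, so fraction remaining f = (1/2)^(38/31) ≈ 0.4276.
Accumulation ratio R = 1/(1 − f) ≈ 1/0.5724 ≈ 1.7470.
Each bolus raises the concentration by D/Vd = 1840/88 ≈ 20.909 μg/mL.
Steady-state peak Cmax,ss = C₀·R ≈ 20.909 × 1.7470 ≈ 36.528 μg/mL.
Peak 36.5 μg/mL vs MTC 74 μg/mL: below toxic threshold.

36.5 μg/mL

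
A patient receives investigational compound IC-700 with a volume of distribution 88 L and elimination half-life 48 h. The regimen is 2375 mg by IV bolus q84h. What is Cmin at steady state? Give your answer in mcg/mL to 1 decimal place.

11.4 mcg/mL

Over one 84-h interval, 84/48 ≈ 1.75 half-lives elapse, leaving f ≈ 0.2973 of each dose.
Single-dose peak C₀ = D/Vd = 2375/88 ≈ 26.989 mcg/mL.
Steady-state trough Cmin,ss = C₀·f/(1−f) ≈ 26.989 × 0.2973/0.7027 ≈ 11.419 mcg/mL.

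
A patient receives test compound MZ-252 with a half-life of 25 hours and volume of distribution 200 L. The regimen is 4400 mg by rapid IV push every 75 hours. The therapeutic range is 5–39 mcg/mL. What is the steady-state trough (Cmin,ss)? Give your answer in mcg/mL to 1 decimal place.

The dosing interval is 3 half-lives, so f = 2^(−3) = 0.125.
At steady state, R = 1/(1 − 0.125) = 8/7.
Single-dose peak C₀ = D/Vd = 4400/200 = 22 mcg/mL.
Steady-state peak Cmax,ss = C₀·R = 22 × 8/7 ≈ 25.143 mcg/mL.
Steady-state trough Cmin,ss = Cmax,ss·f ≈ 25.143 × 0.125 ≈ 3.143 mcg/mL.
Trough 3.1 mcg/mL vs MEC 5 mcg/mL: subtherapeutic.

3.1 mcg/mL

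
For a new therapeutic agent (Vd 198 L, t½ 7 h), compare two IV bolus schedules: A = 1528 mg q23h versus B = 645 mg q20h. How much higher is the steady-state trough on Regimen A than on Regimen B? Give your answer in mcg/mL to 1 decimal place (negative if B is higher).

Regimen A: f = (1/2)^(23/7) ≈ 0.1025; Cmin,ss = (1528/198)·f/(1−f) ≈ 0.881 mcg/mL.
Regimen B: f = (1/2)^(20/7) ≈ 0.1380; Cmin,ss = (645/198)·f/(1−f) ≈ 0.522 mcg/mL.
Difference ≈ 0.881 − 0.522 ≈ 0.359 mcg/mL.

0.4 mcg/mL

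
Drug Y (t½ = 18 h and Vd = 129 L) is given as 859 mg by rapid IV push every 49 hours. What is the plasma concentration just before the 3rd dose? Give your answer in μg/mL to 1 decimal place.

1.2 μg/mL

f = (1/2)^(τ/t½) = (1/2)^(49/18) ≈ 0.1515.
C₀ = D/Vd = 859/129 ≈ 6.659 μg/mL.
Before the 3rd dose, 2 doses have been given. Superposition: Cmin = C₀·(f + f²).
≈ 6.659 × (0.1515 + 0.0230) ≈ 6.659 × 0.1745 ≈ 1.162 μg/mL.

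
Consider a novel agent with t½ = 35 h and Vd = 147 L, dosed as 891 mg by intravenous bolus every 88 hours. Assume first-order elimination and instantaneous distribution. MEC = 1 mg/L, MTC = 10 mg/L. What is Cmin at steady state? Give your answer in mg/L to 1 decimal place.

1.3 mg/L

Over one 88-h interval, 88/35 ≈ 2.5143 half-lives elapse, leaving f ≈ 0.1750 of each dose.
Accumulation ratio R = 1/(1 − f) ≈ 1/0.8250 ≈ 1.2121.
Each bolus raises the concentration by D/Vd = 891/147 ≈ 6.061 mg/L.
Cmax,ss = C₀/(1 − f) ≈ 6.061/0.8250 ≈ 7.347 mg/L.
Steady-state trough Cmin,ss = Cmax,ss·f ≈ 7.347 × 0.1750 ≈ 1.286 mg/L.
Trough 1.3 mg/L vs MEC 1 mg/L: adequate.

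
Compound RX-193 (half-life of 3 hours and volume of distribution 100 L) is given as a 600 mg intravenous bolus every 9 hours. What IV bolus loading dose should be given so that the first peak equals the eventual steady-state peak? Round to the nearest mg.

f = (1/2)^(9/3) ≈ 0.125000; accumulation ratio R = 1/(1−f) ≈ 1.14286.
Loading dose to hit Cmax,ss on first dose: D_load = D_maint·R ≈ 600 × 1.14286 ≈ 685.72 mg.

686 mg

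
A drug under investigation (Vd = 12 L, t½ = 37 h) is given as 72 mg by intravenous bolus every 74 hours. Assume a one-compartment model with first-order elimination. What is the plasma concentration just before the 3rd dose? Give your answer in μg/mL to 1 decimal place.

1.9 μg/mL

f = (1/2)^(τ/t½) = (1/2)^(74/37) ≈ 0.2500.
C₀ = D/Vd = 72/12 ≈ 6.000 μg/mL.
Before the 3rd dose, 2 doses have been given. Superposition: Cmin = C₀·(f + f²).
≈ 6.000 × (0.2500 + 0.0625) ≈ 6.000 × 0.3125 ≈ 1.875 μg/mL.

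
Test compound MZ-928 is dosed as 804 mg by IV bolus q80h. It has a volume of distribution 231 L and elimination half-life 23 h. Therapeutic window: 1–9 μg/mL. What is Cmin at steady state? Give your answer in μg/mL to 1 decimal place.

k = ln2/t½ = ln2/23 ≈ 0.030137 h⁻¹; fraction remaining f = e^(−kτ) = e^(−0.030137×80) ≈ 0.0897.
Each bolus raises the concentration by D/Vd = 804/231 ≈ 3.481 μg/mL.
Steady-state trough Cmin,ss = C₀·f/(1−f) ≈ 3.481 × 0.0897/0.9103 ≈ 0.343 μg/mL.
Trough 0.3 μg/mL vs MEC 1 μg/mL: subtherapeutic.

0.3 μg/mL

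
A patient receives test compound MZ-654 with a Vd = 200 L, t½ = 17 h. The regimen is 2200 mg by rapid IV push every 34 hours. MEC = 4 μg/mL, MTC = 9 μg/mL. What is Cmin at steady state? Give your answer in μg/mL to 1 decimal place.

3.7 μg/mL

The dosing interval is 2 half-lives, so f = 2^(−2) = 0.25.
At steady state, R = 1/(1 − 0.25) = 4/3.
Single-dose peak C₀ = D/Vd = 2200/200 = 11 μg/mL.
Steady-state peak Cmax,ss = C₀·R = 11 × 4/3 ≈ 14.667 μg/mL.
Steady-state trough Cmin,ss = Cmax,ss·f ≈ 14.667 × 0.25 ≈ 3.667 μg/mL.
Trough 3.7 μg/mL vs MEC 4 μg/mL: subtherapeutic.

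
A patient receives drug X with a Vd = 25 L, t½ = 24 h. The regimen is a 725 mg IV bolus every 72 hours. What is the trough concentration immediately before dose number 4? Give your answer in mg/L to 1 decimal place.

f = (1/2)^(τ/t½) = (1/2)^(72/24) ≈ 0.1250.
C₀ = D/Vd = 725/25 ≈ 29.000 mg/L.
Before the 4th dose, 3 doses have been given. Superposition: Cmin = C₀·(f + f² + … + f^3).
≈ 29.000 × (0.1250 + 0.0156 + 0.0020) ≈ 29.000 × 0.1426 ≈ 4.135 mg/L.

4.1 mg/L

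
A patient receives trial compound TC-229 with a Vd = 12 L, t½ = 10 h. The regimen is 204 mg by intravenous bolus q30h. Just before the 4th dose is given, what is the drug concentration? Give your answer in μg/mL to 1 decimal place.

f = (1/2)^(τ/t½) = (1/2)^(30/10) ≈ 0.1250.
C₀ = D/Vd = 204/12 ≈ 17.000 μg/mL.
Before the 4th dose, 3 doses have been given. Superposition: Cmin = C₀·(f + f² + … + f^3).
≈ 17.000 × (0.1250 + 0.0156 + 0.0020) ≈ 17.000 × 0.1426 ≈ 2.424 μg/mL.

2.4 μg/mL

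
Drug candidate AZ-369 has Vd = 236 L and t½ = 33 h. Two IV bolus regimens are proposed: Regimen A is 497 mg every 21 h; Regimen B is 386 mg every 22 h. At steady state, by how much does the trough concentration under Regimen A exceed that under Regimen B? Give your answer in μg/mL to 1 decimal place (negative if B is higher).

Regimen A: f = (1/2)^(21/33) ≈ 0.6433; Cmin,ss = (497/236)·f/(1−f) ≈ 3.798 μg/mL.
Regimen B: f = (1/2)^(22/33) ≈ 0.6300; Cmin,ss = (386/236)·f/(1−f) ≈ 2.785 μg/mL.
Difference ≈ 3.798 − 2.785 ≈ 1.013 μg/mL.

1.0 μg/mL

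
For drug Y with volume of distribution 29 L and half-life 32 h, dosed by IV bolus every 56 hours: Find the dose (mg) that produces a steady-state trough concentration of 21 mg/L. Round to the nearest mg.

τ/t½ = 56/32 ≈ 1.75, so f = (1/2)^(56/32) ≈ 0.297302.
Cmin,ss = (D/Vd)·f/(1−f), so D = Cmin,ss·Vd·(1−f)/f.
D = 21 × 29 × (1−f)/f ≈ 21 × 29 × 2.36358 ≈ 1439.42 mg.

1439 mg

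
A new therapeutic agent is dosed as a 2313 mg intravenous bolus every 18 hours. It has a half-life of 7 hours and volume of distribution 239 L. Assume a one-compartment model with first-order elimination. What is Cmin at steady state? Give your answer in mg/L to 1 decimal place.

k = ln2/t½ = ln2/7 ≈ 0.099021 h⁻¹; fraction remaining f = e^(−kτ) = e^(−0.099021×18) ≈ 0.1682.
Accumulation ratio R = 1/(1 − f) ≈ 1/0.8318 ≈ 1.2022.
Each bolus raises the concentration by D/Vd = 2313/239 ≈ 9.678 mg/L.
Steady-state peak Cmax,ss = C₀·R ≈ 9.678 × 1.2022 ≈ 11.635 mg/L.
One interval later, Cmin,ss = Cmax,ss·e^(−kτ) ≈ 11.635 × 0.1682 ≈ 1.957 mg/L.

2.0 mg/L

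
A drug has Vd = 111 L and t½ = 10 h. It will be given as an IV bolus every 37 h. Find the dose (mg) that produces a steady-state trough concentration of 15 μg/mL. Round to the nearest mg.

19973 mg

τ/t½ = 37/10 ≈ 3.7, so f = (1/2)^(37/10) ≈ 0.076947.
Cmin,ss = (D/Vd)·f/(1−f), so D = Cmin,ss·Vd·(1−f)/f.
D = 15 × 111 × (1−f)/f ≈ 15 × 111 × 11.99596 ≈ 19973.27 mg.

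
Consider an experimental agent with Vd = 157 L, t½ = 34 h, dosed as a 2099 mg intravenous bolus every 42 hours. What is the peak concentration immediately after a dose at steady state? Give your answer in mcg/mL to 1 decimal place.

23.2 mcg/mL

k = ln2/t½ = ln2/34 ≈ 0.020387 h⁻¹; fraction remaining f = e^(−kτ) = e^(−0.020387×42) ≈ 0.4248.
At steady state, accumulation factor R = 1/(1 − e^(−kτ)) ≈ 1.7385.
Each bolus raises the concentration by D/Vd = 2099/157 ≈ 13.369 mcg/mL.
Steady-state peak Cmax,ss = C₀·R ≈ 13.369 × 1.7385 ≈ 23.242 mcg/mL.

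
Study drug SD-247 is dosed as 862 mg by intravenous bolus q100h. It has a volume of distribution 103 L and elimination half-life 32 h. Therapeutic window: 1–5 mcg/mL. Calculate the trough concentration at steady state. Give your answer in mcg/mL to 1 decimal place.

Over one 100-h interval, 100/32 ≈ 3.125 half-lives elapse, leaving f ≈ 0.1146 of each dose.
Single-dose peak C₀ = D/Vd = 862/103 ≈ 8.369 mcg/mL.
Steady-state trough Cmin,ss = C₀·f/(1−f) ≈ 8.369 × 0.1146/0.8854 ≈ 1.083 mcg/mL.
Trough 1.1 mcg/mL vs MEC 1 mcg/mL: adequate.

1.1 mcg/mL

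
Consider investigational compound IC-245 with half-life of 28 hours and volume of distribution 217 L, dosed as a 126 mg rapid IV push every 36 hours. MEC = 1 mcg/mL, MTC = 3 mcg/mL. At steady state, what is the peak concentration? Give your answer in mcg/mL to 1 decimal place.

τ/t½ = 36/28 ≈ 1.2857, so fraction remaining f = (1/2)^(36/28) ≈ 0.4102.
Accumulation ratio R = 1/(1 − f) ≈ 1/0.5898 ≈ 1.6955.
Single-dose peak C₀ = D/Vd = 126/217 ≈ 0.581 mcg/mL.
Steady-state peak Cmax,ss = C₀·R ≈ 0.581 × 1.6955 ≈ 0.985 mcg/mL.
Peak 1.0 mcg/mL vs MTC 3 mcg/mL: below toxic threshold.

1.0 mcg/mL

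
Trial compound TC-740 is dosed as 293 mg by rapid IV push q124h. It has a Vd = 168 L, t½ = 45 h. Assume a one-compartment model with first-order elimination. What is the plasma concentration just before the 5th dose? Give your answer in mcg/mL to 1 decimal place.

f = (1/2)^(τ/t½) = (1/2)^(124/45) ≈ 0.1481.
C₀ = D/Vd = 293/168 ≈ 1.744 mcg/mL.
Before the 5th dose, 4 doses have been given. Superposition: Cmin = C₀·(f + f² + … + f^4).
≈ 1.744 × (0.1481 + 0.0219 + 0.0032 + 0.0005) ≈ 1.744 × 0.1737 ≈ 0.303 mcg/mL.

0.3 mcg/mL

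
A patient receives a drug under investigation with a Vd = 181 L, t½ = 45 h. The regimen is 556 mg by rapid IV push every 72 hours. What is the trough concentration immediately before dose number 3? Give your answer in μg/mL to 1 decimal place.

1.3 μg/mL

f = (1/2)^(τ/t½) = (1/2)^(72/45) ≈ 0.3299.
C₀ = D/Vd = 556/181 ≈ 3.072 μg/mL.
Before the 3rd dose, 2 doses have been given. Superposition: Cmin = C₀·(f + f²).
≈ 3.072 × (0.3299 + 0.1088) ≈ 3.072 × 0.4387 ≈ 1.348 μg/mL.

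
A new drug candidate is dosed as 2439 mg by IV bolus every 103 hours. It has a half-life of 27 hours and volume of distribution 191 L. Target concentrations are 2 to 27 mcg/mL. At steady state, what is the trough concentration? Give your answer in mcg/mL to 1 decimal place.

k = ln2/t½ = ln2/27 ≈ 0.025672 h⁻¹; fraction remaining f = e^(−kτ) = e^(−0.025672×103) ≈ 0.0711.
At steady state, accumulation factor R = 1/(1 − e^(−kτ)) ≈ 1.0765.
Single-dose peak C₀ = D/Vd = 2439/191 ≈ 12.770 mcg/mL.
Cmax,ss = C₀/(1 − f) ≈ 12.770/0.9289 ≈ 13.747 mcg/mL.
One interval later, Cmin,ss = Cmax,ss·e^(−kτ) ≈ 13.747 × 0.0711 ≈ 0.977 mcg/mL.
Trough 1.0 mcg/mL vs MEC 2 mcg/mL: subtherapeutic.

1.0 mcg/mL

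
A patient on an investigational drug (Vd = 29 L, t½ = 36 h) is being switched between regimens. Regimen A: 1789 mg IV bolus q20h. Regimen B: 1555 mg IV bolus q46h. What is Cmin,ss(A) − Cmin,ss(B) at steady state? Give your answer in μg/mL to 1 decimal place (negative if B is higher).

Regimen A: f = (1/2)^(20/36) ≈ 0.6804; Cmin,ss = (1789/29)·f/(1−f) ≈ 131.332 μg/mL.
Regimen B: f = (1/2)^(46/36) ≈ 0.4124; Cmin,ss = (1555/29)·f/(1−f) ≈ 37.633 μg/mL.
Difference ≈ 131.332 − 37.633 ≈ 93.699 μg/mL.

93.7 μg/mL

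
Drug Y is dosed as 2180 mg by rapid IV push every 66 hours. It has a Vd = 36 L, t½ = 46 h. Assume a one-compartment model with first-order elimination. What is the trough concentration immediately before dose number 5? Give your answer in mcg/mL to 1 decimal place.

34.9 mcg/mL

f = (1/2)^(τ/t½) = (1/2)^(66/46) ≈ 0.3699.
C₀ = D/Vd = 2180/36 ≈ 60.556 mcg/mL.
Before the 5th dose, 4 doses have been given. Superposition: Cmin = C₀·(f + f² + … + f^4).
≈ 60.556 × (0.3699 + 0.1368 + 0.0506 + 0.0187) ≈ 60.556 × 0.5760 ≈ 34.880 mcg/mL.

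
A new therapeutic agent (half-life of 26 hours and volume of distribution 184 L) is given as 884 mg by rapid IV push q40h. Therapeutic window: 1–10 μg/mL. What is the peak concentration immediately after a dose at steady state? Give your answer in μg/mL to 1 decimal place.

Over one 40-h interval, 40/26 ≈ 1.5385 half-lives elapse, leaving f ≈ 0.3443 of each dose.
At steady state, accumulation factor R = 1/(1 − e^(−kτ)) ≈ 1.5251.
Each bolus raises the concentration by D/Vd = 884/184 ≈ 4.804 μg/mL.
Cmax,ss = C₀/(1 − f) ≈ 4.804/0.6557 ≈ 7.327 μg/mL.
Peak 7.3 μg/mL vs MTC 10 μg/mL: below toxic threshold.

7.3 μg/mL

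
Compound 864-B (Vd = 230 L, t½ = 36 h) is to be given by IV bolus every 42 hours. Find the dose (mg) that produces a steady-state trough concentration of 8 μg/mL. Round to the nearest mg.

2291 mg

τ/t½ = 42/36 ≈ 1.1667, so f = (1/2)^(42/36) ≈ 0.445449.
Cmin,ss = (D/Vd)·f/(1−f), so D = Cmin,ss·Vd·(1−f)/f.
D = 8 × 230 × (1−f)/f ≈ 8 × 230 × 1.24493 ≈ 2290.67 mg.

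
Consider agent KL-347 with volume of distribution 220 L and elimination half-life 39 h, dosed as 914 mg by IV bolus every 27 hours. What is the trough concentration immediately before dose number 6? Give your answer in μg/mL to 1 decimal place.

6.1 μg/mL

f = (1/2)^(τ/t½) = (1/2)^(27/39) ≈ 0.6189.
C₀ = D/Vd = 914/220 ≈ 4.155 μg/mL.
Before the 6th dose, 5 doses have been given. Superposition: Cmin = C₀·(f + f² + … + f^5).
≈ 4.155 × (0.6189 + 0.3830 + 0.2371 + 0.1467 + 0.0908) ≈ 4.155 × 1.4765 ≈ 6.135 μg/mL.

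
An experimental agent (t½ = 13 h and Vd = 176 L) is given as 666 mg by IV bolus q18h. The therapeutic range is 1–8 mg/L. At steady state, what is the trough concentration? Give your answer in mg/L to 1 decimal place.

Over one 18-h interval, 18/13 ≈ 1.3846 half-lives elapse, leaving f ≈ 0.3830 of each dose.
Single-dose peak C₀ = D/Vd = 666/176 ≈ 3.784 mg/L.
Steady-state trough Cmin,ss = C₀·f/(1−f) ≈ 3.784 × 0.3830/0.6170 ≈ 2.349 mg/L.
Trough 2.3 mg/L vs MEC 1 mg/L: adequate.

2.3 mg/L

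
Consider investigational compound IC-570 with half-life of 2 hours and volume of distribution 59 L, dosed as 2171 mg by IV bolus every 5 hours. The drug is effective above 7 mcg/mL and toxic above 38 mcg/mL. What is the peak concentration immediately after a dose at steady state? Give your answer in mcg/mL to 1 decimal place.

44.7 mcg/mL

k = ln2/t½ = ln2/2 ≈ 0.346574 h⁻¹; fraction remaining f = e^(−kτ) = e^(−0.346574×5) ≈ 0.1768.
At steady state, accumulation factor R = 1/(1 − e^(−kτ)) ≈ 1.2148.
Each bolus raises the concentration by D/Vd = 2171/59 ≈ 36.797 mcg/mL.
Steady-state peak Cmax,ss = C₀·R ≈ 36.797 × 1.2148 ≈ 44.701 mcg/mL.
Peak 44.7 mcg/mL vs MTC 38 mcg/mL: exceeds toxic threshold.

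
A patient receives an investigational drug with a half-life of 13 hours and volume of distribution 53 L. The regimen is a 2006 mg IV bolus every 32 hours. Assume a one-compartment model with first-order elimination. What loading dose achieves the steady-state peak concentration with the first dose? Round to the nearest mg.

2451 mg

f = (1/2)^(32/13) ≈ 0.181553; accumulation ratio R = 1/(1−f) ≈ 1.22183.
Loading dose to hit Cmax,ss on first dose: D_load = D_maint·R ≈ 2006 × 1.22183 ≈ 2450.99 mg.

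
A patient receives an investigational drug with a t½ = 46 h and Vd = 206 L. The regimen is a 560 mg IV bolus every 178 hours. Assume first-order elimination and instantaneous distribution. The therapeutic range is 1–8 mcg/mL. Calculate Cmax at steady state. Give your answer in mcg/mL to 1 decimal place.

2.9 mcg/mL

Over one 178-h interval, 178/46 ≈ 3.8696 half-lives elapse, leaving f ≈ 0.0684 of each dose.
At steady state, accumulation factor R = 1/(1 − e^(−kτ)) ≈ 1.0734.
Each bolus raises the concentration by D/Vd = 560/206 ≈ 2.718 mcg/mL.
Steady-state peak Cmax,ss = C₀·R ≈ 2.718 × 1.0734 ≈ 2.918 mcg/mL.
Peak 2.9 mcg/mL vs MTC 8 mcg/mL: below toxic threshold.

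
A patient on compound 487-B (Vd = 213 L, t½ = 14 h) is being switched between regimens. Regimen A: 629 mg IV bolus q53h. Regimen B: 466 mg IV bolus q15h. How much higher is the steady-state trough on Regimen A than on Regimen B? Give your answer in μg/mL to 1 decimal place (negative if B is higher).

-1.8 μg/mL

Regimen A: f = (1/2)^(53/14) ≈ 0.0725; Cmin,ss = (629/213)·f/(1−f) ≈ 0.231 μg/mL.
Regimen B: f = (1/2)^(15/14) ≈ 0.4758; Cmin,ss = (466/213)·f/(1−f) ≈ 1.986 μg/mL.
Difference ≈ 0.231 − 1.986 ≈ -1.755 μg/mL.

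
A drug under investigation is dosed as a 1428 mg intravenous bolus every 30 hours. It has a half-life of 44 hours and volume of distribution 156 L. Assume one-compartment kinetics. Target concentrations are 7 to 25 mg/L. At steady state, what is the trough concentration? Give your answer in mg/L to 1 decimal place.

k = ln2/t½ = ln2/44 ≈ 0.015753 h⁻¹; fraction remaining f = e^(−kτ) = e^(−0.015753×30) ≈ 0.6234.
Each bolus raises the concentration by D/Vd = 1428/156 ≈ 9.154 mg/L.
Steady-state trough Cmin,ss = C₀·f/(1−f) ≈ 9.154 × 0.6234/0.3766 ≈ 15.153 mg/L.
Trough 15.2 mg/L vs MEC 7 mg/L: adequate.

15.2 mg/L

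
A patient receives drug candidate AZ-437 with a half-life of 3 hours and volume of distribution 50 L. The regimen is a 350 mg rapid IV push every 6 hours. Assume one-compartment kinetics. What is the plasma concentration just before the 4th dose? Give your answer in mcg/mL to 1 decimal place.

f = (1/2)^(τ/t½) = (1/2)^(6/3) ≈ 0.2500.
C₀ = D/Vd = 350/50 ≈ 7.000 mcg/mL.
Before the 4th dose, 3 doses have been given. Superposition: Cmin = C₀·(f + f² + … + f^3).
≈ 7.000 × (0.2500 + 0.0625 + 0.0156) ≈ 7.000 × 0.3281 ≈ 2.297 mcg/mL.

2.3 mcg/mL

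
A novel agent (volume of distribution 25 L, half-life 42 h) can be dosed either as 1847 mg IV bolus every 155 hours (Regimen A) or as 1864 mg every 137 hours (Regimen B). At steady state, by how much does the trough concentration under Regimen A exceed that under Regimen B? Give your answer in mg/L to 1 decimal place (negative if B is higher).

-2.5 mg/L

Regimen A: f = (1/2)^(155/42) ≈ 0.0775; Cmin,ss = (1847/25)·f/(1−f) ≈ 6.207 mg/L.
Regimen B: f = (1/2)^(137/42) ≈ 0.1042; Cmin,ss = (1864/25)·f/(1−f) ≈ 8.673 mg/L.
Difference ≈ 6.207 − 8.673 ≈ -2.466 mg/L.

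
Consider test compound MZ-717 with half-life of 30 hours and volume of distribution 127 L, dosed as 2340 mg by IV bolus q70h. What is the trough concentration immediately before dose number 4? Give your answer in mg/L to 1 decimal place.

f = (1/2)^(τ/t½) = (1/2)^(70/30) ≈ 0.1984.
C₀ = D/Vd = 2340/127 ≈ 18.425 mg/L.
Before the 4th dose, 3 doses have been given. Superposition: Cmin = C₀·(f + f² + … + f^3).
≈ 18.425 × (0.1984 + 0.0394 + 0.0078) ≈ 18.425 × 0.2456 ≈ 4.525 mg/L.

4.5 mg/L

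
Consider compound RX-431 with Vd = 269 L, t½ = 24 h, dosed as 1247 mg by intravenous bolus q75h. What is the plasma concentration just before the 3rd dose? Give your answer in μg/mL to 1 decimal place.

f = (1/2)^(τ/t½) = (1/2)^(75/24) ≈ 0.1146.
C₀ = D/Vd = 1247/269 ≈ 4.636 μg/mL.
Before the 3rd dose, 2 doses have been given. Superposition: Cmin = C₀·(f + f²).
≈ 4.636 × (0.1146 + 0.0131) ≈ 4.636 × 0.1277 ≈ 0.592 μg/mL.

0.6 μg/mL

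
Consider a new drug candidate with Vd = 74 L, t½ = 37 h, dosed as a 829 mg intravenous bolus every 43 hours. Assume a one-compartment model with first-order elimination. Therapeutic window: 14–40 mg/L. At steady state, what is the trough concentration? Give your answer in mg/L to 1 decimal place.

τ/t½ = 43/37 ≈ 1.1622, so fraction remaining f = (1/2)^(43/37) ≈ 0.4468.
At steady state, accumulation factor R = 1/(1 − e^(−kτ)) ≈ 1.8077.
Each bolus raises the concentration by D/Vd = 829/74 ≈ 11.203 mg/L.
Cmax,ss = C₀/(1 − f) ≈ 11.203/0.5532 ≈ 20.251 mg/L.
Steady-state trough Cmin,ss = Cmax,ss·f ≈ 20.251 × 0.4468 ≈ 9.048 mg/L.
Trough 9.0 mg/L vs MEC 14 mg/L: subtherapeutic.

9.0 mg/L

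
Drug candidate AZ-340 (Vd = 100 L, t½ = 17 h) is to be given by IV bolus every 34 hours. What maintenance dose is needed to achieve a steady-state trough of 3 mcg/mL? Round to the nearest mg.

τ/t½ = 34/17 ≈ 2, so f = (1/2)^(34/17) ≈ 0.250000.
Cmin,ss = (D/Vd)·f/(1−f), so D = Cmin,ss·Vd·(1−f)/f.
D = 3 × 100 × (1−f)/f ≈ 3 × 100 × 3.00000 ≈ 900.00 mg.

900 mg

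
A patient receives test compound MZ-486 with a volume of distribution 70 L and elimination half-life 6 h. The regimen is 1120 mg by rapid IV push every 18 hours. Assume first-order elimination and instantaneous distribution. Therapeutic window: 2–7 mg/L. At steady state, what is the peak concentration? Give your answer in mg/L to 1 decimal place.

18.3 mg/L

The dosing interval is 3 half-lives, so f = 2^(−3) = 0.125.
At steady state, R = 1/(1 − 0.125) = 8/7.
Single-dose peak C₀ = D/Vd = 1120/70 = 16 mg/L.
Steady-state peak Cmax,ss = C₀·R = 16 × 8/7 ≈ 18.286 mg/L.
Peak 18.3 mg/L vs MTC 7 mg/L: exceeds toxic threshold.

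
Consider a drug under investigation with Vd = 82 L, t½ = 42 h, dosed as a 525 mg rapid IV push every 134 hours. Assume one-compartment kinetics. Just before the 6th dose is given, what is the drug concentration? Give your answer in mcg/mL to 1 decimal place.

f = (1/2)^(τ/t½) = (1/2)^(134/42) ≈ 0.1095.
C₀ = D/Vd = 525/82 ≈ 6.402 mcg/mL.
Before the 6th dose, 5 doses have been given. Superposition: Cmin = C₀·(f + f² + … + f^5).
≈ 6.402 × (0.1095 + 0.0120 + 0.0013 + 0.0001 + 0.0000) ≈ 6.402 × 0.1229 ≈ 0.787 mcg/mL.

0.8 mcg/mL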